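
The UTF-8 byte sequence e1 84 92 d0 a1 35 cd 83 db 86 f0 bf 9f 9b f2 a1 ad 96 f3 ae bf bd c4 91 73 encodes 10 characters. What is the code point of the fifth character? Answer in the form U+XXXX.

U+06C6

Offset 0: leading byte 0xE1 = 11100001 → 3-byte char #1 = E1 84 92.
Offset 3: leading byte 0xD0 = 11010000 → 2-byte char #2 = D0 A1.
Offset 5: leading byte 0x35 = 00110101 → 1-byte char #3 = 35.
Offset 6: leading byte 0xCD = 11001101 → 2-byte char #4 = CD 83.
Offset 8: leading byte 0xDB = 11011011 → 2-byte char #5 = DB 86.
Leading byte 0xDB = 11011011 matches 110xxxxx → 2-byte sequence.
Byte 1: 0xDB = 11011011, payload 11011 (5 bits).
Byte 2: 0x86 = 10000110 (10xxxxxx ✓), payload 000110.
Concatenate: 11011000110 = 0x6C6 (11 bits → U+06C6).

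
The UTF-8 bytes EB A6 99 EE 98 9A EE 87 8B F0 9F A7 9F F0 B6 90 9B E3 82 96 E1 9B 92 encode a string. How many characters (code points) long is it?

7

Byte at offset 0: 0xEB = 11101011 → 3-byte char (#1). Advance 3.
Byte at offset 3: 0xEE = 11101110 → 3-byte char (#2). Advance 3.
Byte at offset 6: 0xEE = 11101110 → 3-byte char (#3). Advance 3.
Byte at offset 9: 0xF0 = 11110000 → 4-byte char (#4). Advance 4.
Byte at offset 13: 0xF0 = 11110000 → 4-byte char (#5). Advance 4.
Byte at offset 17: 0xE3 = 11100011 → 3-byte char (#6). Advance 3.
Byte at offset 20: 0xE1 = 11100001 → 3-byte char (#7). Advance 3.
Reached end at offset 23 after 7 code points.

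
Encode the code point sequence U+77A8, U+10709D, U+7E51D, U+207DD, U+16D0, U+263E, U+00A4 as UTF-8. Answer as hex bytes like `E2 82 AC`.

U+77A8: 3-byte form → E7 9E A8.
U+10709D: 4-byte form → F4 87 82 9D.
U+7E51D: 4-byte form → F1 BE 94 9D.
U+207DD: 4-byte form → F0 A0 9F 9D.
U+16D0: 3-byte form → E1 9B 90.
U+263E: 3-byte form → E2 98 BE.
U+00A4: 2-byte form → C2 A4.
Concatenated (23 bytes): E7 9E A8 F4 87 82 9D F1 BE 94 9D F0 A0 9F 9D E1 9B 90 E2 98 BE C2 A4.

E7 9E A8 F4 87 82 9D F1 BE 94 9D F0 A0 9F 9D E1 9B 90 E2 98 BE C2 A4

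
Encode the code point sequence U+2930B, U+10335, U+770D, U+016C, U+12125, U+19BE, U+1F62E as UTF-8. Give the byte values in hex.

U+2930B: 4-byte form → F0 A9 8C 8B.
U+10335: 4-byte form → F0 90 8C B5.
U+770D: 3-byte form → E7 9C 8D.
U+016C: 2-byte form → C5 AC.
U+12125: 4-byte form → F0 92 84 A5.
U+19BE: 3-byte form → E1 A6 BE.
U+1F62E: 4-byte form → F0 9F 98 AE.
Concatenated (24 bytes): F0 A9 8C 8B F0 90 8C B5 E7 9C 8D C5 AC F0 92 84 A5 E1 A6 BE F0 9F 98 AE.

F0 A9 8C 8B F0 90 8C B5 E7 9C 8D C5 AC F0 92 84 A5 E1 A6 BE F0 9F 98 AE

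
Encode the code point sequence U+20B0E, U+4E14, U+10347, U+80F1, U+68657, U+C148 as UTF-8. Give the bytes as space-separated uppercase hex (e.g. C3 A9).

F0 A0 AC 8E E4 B8 94 F0 90 8D 87 E8 83 B1 F1 A8 99 97 EC 85 88

U+20B0E: 4-byte form → F0 A0 AC 8E.
U+4E14: 3-byte form → E4 B8 94.
U+10347: 4-byte form → F0 90 8D 87.
U+80F1: 3-byte form → E8 83 B1.
U+68657: 4-byte form → F1 A8 99 97.
U+C148: 3-byte form → EC 85 88.
Concatenated (21 bytes): F0 A0 AC 8E E4 B8 94 F0 90 8D 87 E8 83 B1 F1 A8 99 97 EC 85 88.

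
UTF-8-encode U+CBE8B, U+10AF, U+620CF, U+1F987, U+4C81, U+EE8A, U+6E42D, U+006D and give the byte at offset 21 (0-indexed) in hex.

0xF1

U+CBE8B → 4-byte form F3 8B BA 8B at offsets 0–3.
U+10AF → 3-byte form E1 82 AF at offsets 4–6.
U+620CF → 4-byte form F1 A2 83 8F at offsets 7–10.
U+1F987 → 4-byte form F0 9F A6 87 at offsets 11–14.
U+4C81 → 3-byte form E4 B2 81 at offsets 15–17.
U+EE8A → 3-byte form EE BA 8A at offsets 18–20.
U+6E42D → 4-byte form F1 AE 90 AD at offsets 21–24.
Offset 21 falls in char 7's range; it's byte 1 of F1 AE 90 AD = 0xF1.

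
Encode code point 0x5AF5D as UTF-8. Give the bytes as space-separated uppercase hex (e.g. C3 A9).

F1 9A BD 9D

U+5AF5D = 0x5AF5D = 372573 decimal. In range U+10000–U+10FFFF → 4-byte form: 11110xxx 10xxxxxx 10xxxxxx 10xxxxxx.
Binary (21 bits): 001011010111101011101.
Split 3+6+6+6: 001 | 011010 | 111101 | 011101.
Byte 1: 11110001 = 0xF1.
Byte 2: 10011010 = 0x9A.
Byte 3: 10111101 = 0xBD.
Byte 4: 10011101 = 0x9D.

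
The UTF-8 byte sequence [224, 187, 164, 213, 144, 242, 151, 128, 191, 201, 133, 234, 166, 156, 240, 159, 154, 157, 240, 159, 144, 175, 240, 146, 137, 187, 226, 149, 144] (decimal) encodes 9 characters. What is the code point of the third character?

Offset 0: leading byte 0xE0 = 11100000 → 3-byte char #1 = E0 BB A4.
Offset 3: leading byte 0xD5 = 11010101 → 2-byte char #2 = D5 90.
Offset 5: leading byte 0xF2 = 11110010 → 4-byte char #3 = F2 97 80 BF.
Leading byte 0xF2 = 11110010 matches 11110xxx → 4-byte sequence.
Byte 1: 0xF2 = 11110010, payload 010 (3 bits).
Byte 2: 0x97 = 10010111 (10xxxxxx ✓), payload 010111.
Byte 3: 0x80 = 10000000 (10xxxxxx ✓), payload 000000.
Byte 4: 0xBF = 10111111 (10xxxxxx ✓), payload 111111.
Concatenate: 010010111000000111111 = 0x9703F (21 bits → U+9703F).

U+9703F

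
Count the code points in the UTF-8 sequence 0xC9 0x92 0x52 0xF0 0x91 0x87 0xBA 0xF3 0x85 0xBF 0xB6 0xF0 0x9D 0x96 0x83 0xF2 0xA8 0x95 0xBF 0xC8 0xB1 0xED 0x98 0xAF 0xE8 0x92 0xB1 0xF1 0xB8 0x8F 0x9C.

10

Byte at offset 0: 0xC9 = 11001001 → 2-byte char (#1). Advance 2.
Byte at offset 2: 0x52 = 01010010 → 1-byte char (#2). Advance 1.
Byte at offset 3: 0xF0 = 11110000 → 4-byte char (#3). Advance 4.
Byte at offset 7: 0xF3 = 11110011 → 4-byte char (#4). Advance 4.
Byte at offset 11: 0xF0 = 11110000 → 4-byte char (#5). Advance 4.
Byte at offset 15: 0xF2 = 11110010 → 4-byte char (#6). Advance 4.
Byte at offset 19: 0xC8 = 11001000 → 2-byte char (#7). Advance 2.
Byte at offset 21: 0xED = 11101101 → 3-byte char (#8). Advance 3.
Byte at offset 24: 0xE8 = 11101000 → 3-byte char (#9). Advance 3.
Byte at offset 27: 0xF1 = 11110001 → 4-byte char (#10). Advance 4.
Reached end at offset 31 after 10 code points.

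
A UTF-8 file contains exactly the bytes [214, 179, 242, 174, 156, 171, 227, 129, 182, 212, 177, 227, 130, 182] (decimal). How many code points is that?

5

Byte at offset 0: 0xD6 = 11010110 → 2-byte char (#1). Advance 2.
Byte at offset 2: 0xF2 = 11110010 → 4-byte char (#2). Advance 4.
Byte at offset 6: 0xE3 = 11100011 → 3-byte char (#3). Advance 3.
Byte at offset 9: 0xD4 = 11010100 → 2-byte char (#4). Advance 2.
Byte at offset 11: 0xE3 = 11100011 → 3-byte char (#5). Advance 3.
Reached end at offset 14 after 5 code points.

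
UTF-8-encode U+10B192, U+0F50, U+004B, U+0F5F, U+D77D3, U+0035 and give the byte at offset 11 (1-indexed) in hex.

0x9F

1-indexed offset 11 is 0-indexed offset 10.
U+10B192 → 4-byte form F4 8B 86 92 at offsets 0–3.
U+0F50 → 3-byte form E0 BD 90 at offsets 4–6.
U+004B → 1-byte form 4B at offsets 7–7.
U+0F5F → 3-byte form E0 BD 9F at offsets 8–10.
Offset 10 falls in char 4's range; it's byte 3 of E0 BD 9F = 0x9F.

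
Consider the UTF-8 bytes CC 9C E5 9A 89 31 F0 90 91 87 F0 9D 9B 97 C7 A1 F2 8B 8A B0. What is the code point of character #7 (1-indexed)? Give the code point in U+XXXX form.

Offset 0: leading byte 0xCC = 11001100 → 2-byte char #1 = CC 9C.
Offset 2: leading byte 0xE5 = 11100101 → 3-byte char #2 = E5 9A 89.
Offset 5: leading byte 0x31 = 00110001 → 1-byte char #3 = 31.
Offset 6: leading byte 0xF0 = 11110000 → 4-byte char #4 = F0 90 91 87.
Offset 10: leading byte 0xF0 = 11110000 → 4-byte char #5 = F0 9D 9B 97.
Offset 14: leading byte 0xC7 = 11000111 → 2-byte char #6 = C7 A1.
Offset 16: leading byte 0xF2 = 11110010 → 4-byte char #7 = F2 8B 8A B0.
Leading byte 0xF2 = 11110010 matches 11110xxx → 4-byte sequence.
Byte 1: 0xF2 = 11110010, payload 010 (3 bits).
Byte 2: 0x8B = 10001011 (10xxxxxx ✓), payload 001011.
Byte 3: 0x8A = 10001010 (10xxxxxx ✓), payload 001010.
Byte 4: 0xB0 = 10110000 (10xxxxxx ✓), payload 110000.
Concatenate: 010001011001010110000 = 0x8B2B0 (21 bits → U+8B2B0).

U+8B2B0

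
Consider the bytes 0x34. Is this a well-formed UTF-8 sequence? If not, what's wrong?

Leading byte 0x34 = 00110100 → 1-byte form.

valid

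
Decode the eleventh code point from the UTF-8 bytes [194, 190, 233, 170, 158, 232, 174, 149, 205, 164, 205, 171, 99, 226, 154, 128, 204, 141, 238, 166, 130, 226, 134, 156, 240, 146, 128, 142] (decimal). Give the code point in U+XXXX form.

Offset 0: leading byte 0xC2 = 11000010 → 2-byte char #1 = C2 BE.
Offset 2: leading byte 0xE9 = 11101001 → 3-byte char #2 = E9 AA 9E.
Offset 5: leading byte 0xE8 = 11101000 → 3-byte char #3 = E8 AE 95.
Offset 8: leading byte 0xCD = 11001101 → 2-byte char #4 = CD A4.
Offset 10: leading byte 0xCD = 11001101 → 2-byte char #5 = CD AB.
Offset 12: leading byte 0x63 = 01100011 → 1-byte char #6 = 63.
Offset 13: leading byte 0xE2 = 11100010 → 3-byte char #7 = E2 9A 80.
Offset 16: leading byte 0xCC = 11001100 → 2-byte char #8 = CC 8D.
Offset 18: leading byte 0xEE = 11101110 → 3-byte char #9 = EE A6 82.
Offset 21: leading byte 0xE2 = 11100010 → 3-byte char #10 = E2 86 9C.
Offset 24: leading byte 0xF0 = 11110000 → 4-byte char #11 = F0 92 80 8E.
Leading byte 0xF0 = 11110000 matches 11110xxx → 4-byte sequence.
Byte 1: 0xF0 = 11110000, payload 000 (3 bits).
Byte 2: 0x92 = 10010010 (10xxxxxx ✓), payload 010010.
Byte 3: 0x80 = 10000000 (10xxxxxx ✓), payload 000000.
Byte 4: 0x8E = 10001110 (10xxxxxx ✓), payload 001110.
Concatenate: 000010010000000001110 = 0x1200E (21 bits → U+1200E).

U+1200E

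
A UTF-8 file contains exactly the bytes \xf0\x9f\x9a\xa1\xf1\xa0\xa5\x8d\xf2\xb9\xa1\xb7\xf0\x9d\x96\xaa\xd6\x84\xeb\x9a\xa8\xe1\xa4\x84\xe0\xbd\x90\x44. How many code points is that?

Byte at offset 0: 0xF0 = 11110000 → 4-byte char (#1). Advance 4.
Byte at offset 4: 0xF1 = 11110001 → 4-byte char (#2). Advance 4.
Byte at offset 8: 0xF2 = 11110010 → 4-byte char (#3). Advance 4.
Byte at offset 12: 0xF0 = 11110000 → 4-byte char (#4). Advance 4.
Byte at offset 16: 0xD6 = 11010110 → 2-byte char (#5). Advance 2.
Byte at offset 18: 0xEB = 11101011 → 3-byte char (#6). Advance 3.
Byte at offset 21: 0xE1 = 11100001 → 3-byte char (#7). Advance 3.
Byte at offset 24: 0xE0 = 11100000 → 3-byte char (#8). Advance 3.
Byte at offset 27: 0x44 = 01000100 → 1-byte char (#9). Advance 1.
Reached end at offset 28 after 9 code points.

9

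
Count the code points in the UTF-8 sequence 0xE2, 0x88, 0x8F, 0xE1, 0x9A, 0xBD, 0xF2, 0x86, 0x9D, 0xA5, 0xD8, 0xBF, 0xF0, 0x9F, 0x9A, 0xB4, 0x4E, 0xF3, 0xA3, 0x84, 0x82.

7

Byte at offset 0: 0xE2 = 11100010 → 3-byte char (#1). Advance 3.
Byte at offset 3: 0xE1 = 11100001 → 3-byte char (#2). Advance 3.
Byte at offset 6: 0xF2 = 11110010 → 4-byte char (#3). Advance 4.
Byte at offset 10: 0xD8 = 11011000 → 2-byte char (#4). Advance 2.
Byte at offset 12: 0xF0 = 11110000 → 4-byte char (#5). Advance 4.
Byte at offset 16: 0x4E = 01001110 → 1-byte char (#6). Advance 1.
Byte at offset 17: 0xF3 = 11110011 → 4-byte char (#7). Advance 4.
Reached end at offset 21 after 7 code points.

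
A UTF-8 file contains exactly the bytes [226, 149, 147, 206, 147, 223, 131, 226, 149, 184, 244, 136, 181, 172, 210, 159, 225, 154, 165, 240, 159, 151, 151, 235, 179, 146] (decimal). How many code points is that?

9

Byte at offset 0: 0xE2 = 11100010 → 3-byte char (#1). Advance 3.
Byte at offset 3: 0xCE = 11001110 → 2-byte char (#2). Advance 2.
Byte at offset 5: 0xDF = 11011111 → 2-byte char (#3). Advance 2.
Byte at offset 7: 0xE2 = 11100010 → 3-byte char (#4). Advance 3.
Byte at offset 10: 0xF4 = 11110100 → 4-byte char (#5). Advance 4.
Byte at offset 14: 0xD2 = 11010010 → 2-byte char (#6). Advance 2.
Byte at offset 16: 0xE1 = 11100001 → 3-byte char (#7). Advance 3.
Byte at offset 19: 0xF0 = 11110000 → 4-byte char (#8). Advance 4.
Byte at offset 23: 0xEB = 11101011 → 3-byte char (#9). Advance 3.
Reached end at offset 26 after 9 code points.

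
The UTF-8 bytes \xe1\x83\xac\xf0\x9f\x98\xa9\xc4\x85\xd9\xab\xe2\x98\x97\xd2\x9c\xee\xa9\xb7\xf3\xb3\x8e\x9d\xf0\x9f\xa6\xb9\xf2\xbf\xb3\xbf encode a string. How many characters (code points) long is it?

Byte at offset 0: 0xE1 = 11100001 → 3-byte char (#1). Advance 3.
Byte at offset 3: 0xF0 = 11110000 → 4-byte char (#2). Advance 4.
Byte at offset 7: 0xC4 = 11000100 → 2-byte char (#3). Advance 2.
Byte at offset 9: 0xD9 = 11011001 → 2-byte char (#4). Advance 2.
Byte at offset 11: 0xE2 = 11100010 → 3-byte char (#5). Advance 3.
Byte at offset 14: 0xD2 = 11010010 → 2-byte char (#6). Advance 2.
Byte at offset 16: 0xEE = 11101110 → 3-byte char (#7). Advance 3.
Byte at offset 19: 0xF3 = 11110011 → 4-byte char (#8). Advance 4.
Byte at offset 23: 0xF0 = 11110000 → 4-byte char (#9). Advance 4.
Byte at offset 27: 0xF2 = 11110010 → 4-byte char (#10). Advance 4.
Reached end at offset 31 after 10 code points.

10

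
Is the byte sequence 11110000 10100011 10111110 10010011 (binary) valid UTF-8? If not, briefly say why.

Leading byte 0xF0 = 11110000 → 4-byte form.
Continuation bytes 0xA3=10100011, 0xBE=10111110, 0x93=10010011 all match 10xxxxxx.
Decoded value 0x23F93 is ≥ 0x10000 (shortest form) and not a surrogate.

valid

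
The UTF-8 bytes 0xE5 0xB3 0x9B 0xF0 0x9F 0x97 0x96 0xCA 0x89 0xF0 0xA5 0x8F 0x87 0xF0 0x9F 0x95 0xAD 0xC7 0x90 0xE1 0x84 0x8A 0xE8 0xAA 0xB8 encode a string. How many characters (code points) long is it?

Byte at offset 0: 0xE5 = 11100101 → 3-byte char (#1). Advance 3.
Byte at offset 3: 0xF0 = 11110000 → 4-byte char (#2). Advance 4.
Byte at offset 7: 0xCA = 11001010 → 2-byte char (#3). Advance 2.
Byte at offset 9: 0xF0 = 11110000 → 4-byte char (#4). Advance 4.
Byte at offset 13: 0xF0 = 11110000 → 4-byte char (#5). Advance 4.
Byte at offset 17: 0xC7 = 11000111 → 2-byte char (#6). Advance 2.
Byte at offset 19: 0xE1 = 11100001 → 3-byte char (#7). Advance 3.
Byte at offset 22: 0xE8 = 11101000 → 3-byte char (#8). Advance 3.
Reached end at offset 25 after 8 code points.

8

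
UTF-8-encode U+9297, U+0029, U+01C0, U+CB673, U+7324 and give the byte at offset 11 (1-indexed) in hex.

1-indexed offset 11 is 0-indexed offset 10.
U+9297 → 3-byte form E9 8A 97 at offsets 0–2.
U+0029 → 1-byte form 29 at offsets 3–3.
U+01C0 → 2-byte form C7 80 at offsets 4–5.
U+CB673 → 4-byte form F3 8B 99 B3 at offsets 6–9.
U+7324 → 3-byte form E7 8C A4 at offsets 10–12.
Offset 10 falls in char 5's range; it's byte 1 of E7 8C A4 = 0xE7.

0xE7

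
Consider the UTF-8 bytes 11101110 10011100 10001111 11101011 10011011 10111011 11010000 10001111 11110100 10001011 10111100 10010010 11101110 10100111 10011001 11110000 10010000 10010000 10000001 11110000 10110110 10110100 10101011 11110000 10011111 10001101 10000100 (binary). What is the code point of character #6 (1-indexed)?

Offset 0: leading byte 0xEE = 11101110 → 3-byte char #1 = EE 9C 8F.
Offset 3: leading byte 0xEB = 11101011 → 3-byte char #2 = EB 9B BB.
Offset 6: leading byte 0xD0 = 11010000 → 2-byte char #3 = D0 8F.
Offset 8: leading byte 0xF4 = 11110100 → 4-byte char #4 = F4 8B BC 92.
Offset 12: leading byte 0xEE = 11101110 → 3-byte char #5 = EE A7 99.
Offset 15: leading byte 0xF0 = 11110000 → 4-byte char #6 = F0 90 90 81.
Leading byte 0xF0 = 11110000 matches 11110xxx → 4-byte sequence.
Byte 1: 0xF0 = 11110000, payload 000 (3 bits).
Byte 2: 0x90 = 10010000 (10xxxxxx ✓), payload 010000.
Byte 3: 0x90 = 10010000 (10xxxxxx ✓), payload 010000.
Byte 4: 0x81 = 10000001 (10xxxxxx ✓), payload 000001.
Concatenate: 000010000010000000001 = 0x10401 (21 bits → U+10401).

U+10401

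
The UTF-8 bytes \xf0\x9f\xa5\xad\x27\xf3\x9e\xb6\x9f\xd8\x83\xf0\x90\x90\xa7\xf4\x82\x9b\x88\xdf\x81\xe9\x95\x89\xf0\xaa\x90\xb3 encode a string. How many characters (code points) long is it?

Byte at offset 0: 0xF0 = 11110000 → 4-byte char (#1). Advance 4.
Byte at offset 4: 0x27 = 00100111 → 1-byte char (#2). Advance 1.
Byte at offset 5: 0xF3 = 11110011 → 4-byte char (#3). Advance 4.
Byte at offset 9: 0xD8 = 11011000 → 2-byte char (#4). Advance 2.
Byte at offset 11: 0xF0 = 11110000 → 4-byte char (#5). Advance 4.
Byte at offset 15: 0xF4 = 11110100 → 4-byte char (#6). Advance 4.
Byte at offset 19: 0xDF = 11011111 → 2-byte char (#7). Advance 2.
Byte at offset 21: 0xE9 = 11101001 → 3-byte char (#8). Advance 3.
Byte at offset 24: 0xF0 = 11110000 → 4-byte char (#9). Advance 4.
Reached end at offset 28 after 9 code points.

9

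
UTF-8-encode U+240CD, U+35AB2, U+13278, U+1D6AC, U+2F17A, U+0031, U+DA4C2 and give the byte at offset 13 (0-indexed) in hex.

0x9D

U+240CD → 4-byte form F0 A4 83 8D at offsets 0–3.
U+35AB2 → 4-byte form F0 B5 AA B2 at offsets 4–7.
U+13278 → 4-byte form F0 93 89 B8 at offsets 8–11.
U+1D6AC → 4-byte form F0 9D 9A AC at offsets 12–15.
Offset 13 falls in char 4's range; it's byte 2 of F0 9D 9A AC = 0x9D.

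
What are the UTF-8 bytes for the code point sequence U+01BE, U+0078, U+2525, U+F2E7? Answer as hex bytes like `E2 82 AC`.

C6 BE 78 E2 94 A5 EF 8B A7

U+01BE: 2-byte form → C6 BE.
U+0078: 1-byte form → 78.
U+2525: 3-byte form → E2 94 A5.
U+F2E7: 3-byte form → EF 8B A7.
Concatenated (9 bytes): C6 BE 78 E2 94 A5 EF 8B A7.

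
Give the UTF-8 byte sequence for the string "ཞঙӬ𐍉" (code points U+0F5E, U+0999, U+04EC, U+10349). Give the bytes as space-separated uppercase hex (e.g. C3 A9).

U+0F5E: 3-byte form → E0 BD 9E.
U+0999: 3-byte form → E0 A6 99.
U+04EC: 2-byte form → D3 AC.
U+10349: 4-byte form → F0 90 8D 89.
Concatenated (12 bytes): E0 BD 9E E0 A6 99 D3 AC F0 90 8D 89.

E0 BD 9E E0 A6 99 D3 AC F0 90 8D 89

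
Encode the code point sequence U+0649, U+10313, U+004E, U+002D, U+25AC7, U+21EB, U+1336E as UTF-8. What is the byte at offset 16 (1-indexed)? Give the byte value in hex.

1-indexed offset 16 is 0-indexed offset 15.
U+0649 → 2-byte form D9 89 at offsets 0–1.
U+10313 → 4-byte form F0 90 8C 93 at offsets 2–5.
U+004E → 1-byte form 4E at offsets 6–6.
U+002D → 1-byte form 2D at offsets 7–7.
U+25AC7 → 4-byte form F0 A5 AB 87 at offsets 8–11.
U+21EB → 3-byte form E2 87 AB at offsets 12–14.
U+1336E → 4-byte form F0 93 8D AE at offsets 15–18.
Offset 15 falls in char 7's range; it's byte 1 of F0 93 8D AE = 0xF0.

0xF0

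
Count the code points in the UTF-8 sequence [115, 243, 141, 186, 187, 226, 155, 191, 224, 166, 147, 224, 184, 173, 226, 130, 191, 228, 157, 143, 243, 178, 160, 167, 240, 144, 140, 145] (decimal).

9

Byte at offset 0: 0x73 = 01110011 → 1-byte char (#1). Advance 1.
Byte at offset 1: 0xF3 = 11110011 → 4-byte char (#2). Advance 4.
Byte at offset 5: 0xE2 = 11100010 → 3-byte char (#3). Advance 3.
Byte at offset 8: 0xE0 = 11100000 → 3-byte char (#4). Advance 3.
Byte at offset 11: 0xE0 = 11100000 → 3-byte char (#5). Advance 3.
Byte at offset 14: 0xE2 = 11100010 → 3-byte char (#6). Advance 3.
Byte at offset 17: 0xE4 = 11100100 → 3-byte char (#7). Advance 3.
Byte at offset 20: 0xF3 = 11110011 → 4-byte char (#8). Advance 4.
Byte at offset 24: 0xF0 = 11110000 → 4-byte char (#9). Advance 4.
Reached end at offset 28 after 9 code points.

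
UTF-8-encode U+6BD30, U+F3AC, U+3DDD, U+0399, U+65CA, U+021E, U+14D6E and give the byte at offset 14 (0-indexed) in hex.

0x8A

U+6BD30 → 4-byte form F1 AB B4 B0 at offsets 0–3.
U+F3AC → 3-byte form EF 8E AC at offsets 4–6.
U+3DDD → 3-byte form E3 B7 9D at offsets 7–9.
U+0399 → 2-byte form CE 99 at offsets 10–11.
U+65CA → 3-byte form E6 97 8A at offsets 12–14.
Offset 14 falls in char 5's range; it's byte 3 of E6 97 8A = 0x8A.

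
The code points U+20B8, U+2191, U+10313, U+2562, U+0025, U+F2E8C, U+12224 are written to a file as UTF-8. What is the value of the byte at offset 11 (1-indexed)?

0xE2

1-indexed offset 11 is 0-indexed offset 10.
U+20B8 → 3-byte form E2 82 B8 at offsets 0–2.
U+2191 → 3-byte form E2 86 91 at offsets 3–5.
U+10313 → 4-byte form F0 90 8C 93 at offsets 6–9.
U+2562 → 3-byte form E2 95 A2 at offsets 10–12.
Offset 10 falls in char 4's range; it's byte 1 of E2 95 A2 = 0xE2.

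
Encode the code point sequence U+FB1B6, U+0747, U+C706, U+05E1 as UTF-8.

F3 BB 86 B6 DD 87 EC 9C 86 D7 A1

U+FB1B6: 4-byte form → F3 BB 86 B6.
U+0747: 2-byte form → DD 87.
U+C706: 3-byte form → EC 9C 86.
U+05E1: 2-byte form → D7 A1.
Concatenated (11 bytes): F3 BB 86 B6 DD 87 EC 9C 86 D7 A1.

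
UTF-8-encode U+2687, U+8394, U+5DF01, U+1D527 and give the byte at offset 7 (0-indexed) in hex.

U+2687 → 3-byte form E2 9A 87 at offsets 0–2.
U+8394 → 3-byte form E8 8E 94 at offsets 3–5.
U+5DF01 → 4-byte form F1 9D BC 81 at offsets 6–9.
Offset 7 falls in char 3's range; it's byte 2 of F1 9D BC 81 = 0x9D.

0x9D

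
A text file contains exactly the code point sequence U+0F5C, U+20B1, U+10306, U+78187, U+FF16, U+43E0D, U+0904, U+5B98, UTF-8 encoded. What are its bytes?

E0 BD 9C E2 82 B1 F0 90 8C 86 F1 B8 86 87 EF BC 96 F1 83 B8 8D E0 A4 84 E5 AE 98

U+0F5C: 3-byte form → E0 BD 9C.
U+20B1: 3-byte form → E2 82 B1.
U+10306: 4-byte form → F0 90 8C 86.
U+78187: 4-byte form → F1 B8 86 87.
U+FF16: 3-byte form → EF BC 96.
U+43E0D: 4-byte form → F1 83 B8 8D.
U+0904: 3-byte form → E0 A4 84.
U+5B98: 3-byte form → E5 AE 98.
Concatenated (27 bytes): E0 BD 9C E2 82 B1 F0 90 8C 86 F1 B8 86 87 EF BC 96 F1 83 B8 8D E0 A4 84 E5 AE 98.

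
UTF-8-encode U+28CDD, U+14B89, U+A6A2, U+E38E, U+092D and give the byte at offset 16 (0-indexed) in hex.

0xAD

U+28CDD → 4-byte form F0 A8 B3 9D at offsets 0–3.
U+14B89 → 4-byte form F0 94 AE 89 at offsets 4–7.
U+A6A2 → 3-byte form EA 9A A2 at offsets 8–10.
U+E38E → 3-byte form EE 8E 8E at offsets 11–13.
U+092D → 3-byte form E0 A4 AD at offsets 14–16.
Offset 16 falls in char 5's range; it's byte 3 of E0 A4 AD = 0xAD.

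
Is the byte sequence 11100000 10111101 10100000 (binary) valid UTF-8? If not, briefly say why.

Leading byte 0xE0 = 11100000 → 3-byte form.
Continuation bytes 0xBD=10111101, 0xA0=10100000 all match 10xxxxxx.
Decoded value 0xF60 is ≥ 0x800 (shortest form) and not a surrogate.

valid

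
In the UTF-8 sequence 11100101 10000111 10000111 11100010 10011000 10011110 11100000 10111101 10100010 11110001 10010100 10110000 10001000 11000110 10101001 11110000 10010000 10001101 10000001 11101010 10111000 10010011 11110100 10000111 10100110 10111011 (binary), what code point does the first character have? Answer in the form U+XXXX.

Offset 0: leading byte 0xE5 = 11100101 → 3-byte char #1 = E5 87 87.
Leading byte 0xE5 = 11100101 matches 1110xxxx → 3-byte sequence.
Byte 1: 0xE5 = 11100101, payload 0101 (4 bits).
Byte 2: 0x87 = 10000111 (10xxxxxx ✓), payload 000111.
Byte 3: 0x87 = 10000111 (10xxxxxx ✓), payload 000111.
Concatenate: 0101000111000111 = 0x51C7 (16 bits → U+51C7).

U+51C7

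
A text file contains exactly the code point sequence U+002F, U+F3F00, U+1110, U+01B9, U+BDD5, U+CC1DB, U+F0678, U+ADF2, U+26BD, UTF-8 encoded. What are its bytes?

U+002F: 1-byte form → 2F.
U+F3F00: 4-byte form → F3 B3 BC 80.
U+1110: 3-byte form → E1 84 90.
U+01B9: 2-byte form → C6 B9.
U+BDD5: 3-byte form → EB B7 95.
U+CC1DB: 4-byte form → F3 8C 87 9B.
U+F0678: 4-byte form → F3 B0 99 B8.
U+ADF2: 3-byte form → EA B7 B2.
U+26BD: 3-byte form → E2 9A BD.
Concatenated (27 bytes): 2F F3 B3 BC 80 E1 84 90 C6 B9 EB B7 95 F3 8C 87 9B F3 B0 99 B8 EA B7 B2 E2 9A BD.

2F F3 B3 BC 80 E1 84 90 C6 B9 EB B7 95 F3 8C 87 9B F3 B0 99 B8 EA B7 B2 E2 9A BD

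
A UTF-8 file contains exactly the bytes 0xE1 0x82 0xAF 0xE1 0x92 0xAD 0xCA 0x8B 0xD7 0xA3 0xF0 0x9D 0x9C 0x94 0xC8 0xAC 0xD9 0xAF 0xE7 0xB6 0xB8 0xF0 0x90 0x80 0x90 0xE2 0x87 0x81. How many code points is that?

Byte at offset 0: 0xE1 = 11100001 → 3-byte char (#1). Advance 3.
Byte at offset 3: 0xE1 = 11100001 → 3-byte char (#2). Advance 3.
Byte at offset 6: 0xCA = 11001010 → 2-byte char (#3). Advance 2.
Byte at offset 8: 0xD7 = 11010111 → 2-byte char (#4). Advance 2.
Byte at offset 10: 0xF0 = 11110000 → 4-byte char (#5). Advance 4.
Byte at offset 14: 0xC8 = 11001000 → 2-byte char (#6). Advance 2.
Byte at offset 16: 0xD9 = 11011001 → 2-byte char (#7). Advance 2.
Byte at offset 18: 0xE7 = 11100111 → 3-byte char (#8). Advance 3.
Byte at offset 21: 0xF0 = 11110000 → 4-byte char (#9). Advance 4.
Byte at offset 25: 0xE2 = 11100010 → 3-byte char (#10). Advance 3.
Reached end at offset 28 after 10 code points.

10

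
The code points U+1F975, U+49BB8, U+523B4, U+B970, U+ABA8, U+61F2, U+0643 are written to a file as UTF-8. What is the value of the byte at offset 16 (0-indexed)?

0xAE

U+1F975 → 4-byte form F0 9F A5 B5 at offsets 0–3.
U+49BB8 → 4-byte form F1 89 AE B8 at offsets 4–7.
U+523B4 → 4-byte form F1 92 8E B4 at offsets 8–11.
U+B970 → 3-byte form EB A5 B0 at offsets 12–14.
U+ABA8 → 3-byte form EA AE A8 at offsets 15–17.
Offset 16 falls in char 5's range; it's byte 2 of EA AE A8 = 0xAE.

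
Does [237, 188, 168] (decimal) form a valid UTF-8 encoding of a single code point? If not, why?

invalid (encodes a surrogate (U+D800–U+DFFF))

Structurally a 3-byte sequence; payload = 0xDF28.
But 0xDF28 is in U+D800–U+DFFF, the surrogate range. Surrogates are not Unicode scalar values and are forbidden in UTF-8.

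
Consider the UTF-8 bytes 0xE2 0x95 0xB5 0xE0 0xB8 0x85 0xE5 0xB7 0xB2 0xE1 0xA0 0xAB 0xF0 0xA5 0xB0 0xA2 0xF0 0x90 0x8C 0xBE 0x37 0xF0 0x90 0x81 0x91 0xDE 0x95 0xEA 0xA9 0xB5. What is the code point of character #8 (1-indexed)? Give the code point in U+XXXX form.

Offset 0: leading byte 0xE2 = 11100010 → 3-byte char #1 = E2 95 B5.
Offset 3: leading byte 0xE0 = 11100000 → 3-byte char #2 = E0 B8 85.
Offset 6: leading byte 0xE5 = 11100101 → 3-byte char #3 = E5 B7 B2.
Offset 9: leading byte 0xE1 = 11100001 → 3-byte char #4 = E1 A0 AB.
Offset 12: leading byte 0xF0 = 11110000 → 4-byte char #5 = F0 A5 B0 A2.
Offset 16: leading byte 0xF0 = 11110000 → 4-byte char #6 = F0 90 8C BE.
Offset 20: leading byte 0x37 = 00110111 → 1-byte char #7 = 37.
Offset 21: leading byte 0xF0 = 11110000 → 4-byte char #8 = F0 90 81 91.
Leading byte 0xF0 = 11110000 matches 11110xxx → 4-byte sequence.
Byte 1: 0xF0 = 11110000, payload 000 (3 bits).
Byte 2: 0x90 = 10010000 (10xxxxxx ✓), payload 010000.
Byte 3: 0x81 = 10000001 (10xxxxxx ✓), payload 000001.
Byte 4: 0x91 = 10010001 (10xxxxxx ✓), payload 010001.
Concatenate: 000010000000001010001 = 0x10051 (21 bits → U+10051).

U+10051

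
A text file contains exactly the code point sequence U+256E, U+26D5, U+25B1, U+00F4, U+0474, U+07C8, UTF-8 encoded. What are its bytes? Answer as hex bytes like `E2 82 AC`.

U+256E: 3-byte form → E2 95 AE.
U+26D5: 3-byte form → E2 9B 95.
U+25B1: 3-byte form → E2 96 B1.
U+00F4: 2-byte form → C3 B4.
U+0474: 2-byte form → D1 B4.
U+07C8: 2-byte form → DF 88.
Concatenated (15 bytes): E2 95 AE E2 9B 95 E2 96 B1 C3 B4 D1 B4 DF 88.

E2 95 AE E2 9B 95 E2 96 B1 C3 B4 D1 B4 DF 88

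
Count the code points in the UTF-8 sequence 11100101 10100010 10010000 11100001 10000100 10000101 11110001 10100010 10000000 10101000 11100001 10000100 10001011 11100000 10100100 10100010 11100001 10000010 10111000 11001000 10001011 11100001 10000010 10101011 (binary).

Byte at offset 0: 0xE5 = 11100101 → 3-byte char (#1). Advance 3.
Byte at offset 3: 0xE1 = 11100001 → 3-byte char (#2). Advance 3.
Byte at offset 6: 0xF1 = 11110001 → 4-byte char (#3). Advance 4.
Byte at offset 10: 0xE1 = 11100001 → 3-byte char (#4). Advance 3.
Byte at offset 13: 0xE0 = 11100000 → 3-byte char (#5). Advance 3.
Byte at offset 16: 0xE1 = 11100001 → 3-byte char (#6). Advance 3.
Byte at offset 19: 0xC8 = 11001000 → 2-byte char (#7). Advance 2.
Byte at offset 21: 0xE1 = 11100001 → 3-byte char (#8). Advance 3.
Reached end at offset 24 after 8 code points.

8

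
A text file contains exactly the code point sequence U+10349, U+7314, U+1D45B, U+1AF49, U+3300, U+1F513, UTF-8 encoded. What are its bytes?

F0 90 8D 89 E7 8C 94 F0 9D 91 9B F0 9A BD 89 E3 8C 80 F0 9F 94 93

U+10349: 4-byte form → F0 90 8D 89.
U+7314: 3-byte form → E7 8C 94.
U+1D45B: 4-byte form → F0 9D 91 9B.
U+1AF49: 4-byte form → F0 9A BD 89.
U+3300: 3-byte form → E3 8C 80.
U+1F513: 4-byte form → F0 9F 94 93.
Concatenated (22 bytes): F0 90 8D 89 E7 8C 94 F0 9D 91 9B F0 9A BD 89 E3 8C 80 F0 9F 94 93.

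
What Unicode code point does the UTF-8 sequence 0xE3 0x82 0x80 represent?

Leading byte 0xE3 = 11100011 matches 1110xxxx → 3-byte sequence.
Byte 1: 0xE3 = 11100011, payload 0011 (4 bits).
Byte 2: 0x82 = 10000010 (10xxxxxx ✓), payload 000010.
Byte 3: 0x80 = 10000000 (10xxxxxx ✓), payload 000000.
Concatenate: 0011000010000000 = 0x3080 (16 bits → U+3080).

U+3080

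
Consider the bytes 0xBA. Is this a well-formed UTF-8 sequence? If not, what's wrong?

invalid (continuation byte with no leading byte)

Byte 0xBA = 10111010 has the form 10xxxxxx — a continuation byte — but there is no preceding leading byte.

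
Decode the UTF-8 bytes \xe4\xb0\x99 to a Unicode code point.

Leading byte 0xE4 = 11100100 matches 1110xxxx → 3-byte sequence.
Byte 1: 0xE4 = 11100100, payload 0100 (4 bits).
Byte 2: 0xB0 = 10110000 (10xxxxxx ✓), payload 110000.
Byte 3: 0x99 = 10011001 (10xxxxxx ✓), payload 011001.
Concatenate: 0100110000011001 = 0x4C19 (16 bits → U+4C19).

U+4C19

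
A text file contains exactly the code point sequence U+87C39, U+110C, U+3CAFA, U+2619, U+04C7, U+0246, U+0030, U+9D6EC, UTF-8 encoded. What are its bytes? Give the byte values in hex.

U+87C39: 4-byte form → F2 87 B0 B9.
U+110C: 3-byte form → E1 84 8C.
U+3CAFA: 4-byte form → F0 BC AB BA.
U+2619: 3-byte form → E2 98 99.
U+04C7: 2-byte form → D3 87.
U+0246: 2-byte form → C9 86.
U+0030: 1-byte form → 30.
U+9D6EC: 4-byte form → F2 9D 9B AC.
Concatenated (23 bytes): F2 87 B0 B9 E1 84 8C F0 BC AB BA E2 98 99 D3 87 C9 86 30 F2 9D 9B AC.

F2 87 B0 B9 E1 84 8C F0 BC AB BA E2 98 99 D3 87 C9 86 30 F2 9D 9B AC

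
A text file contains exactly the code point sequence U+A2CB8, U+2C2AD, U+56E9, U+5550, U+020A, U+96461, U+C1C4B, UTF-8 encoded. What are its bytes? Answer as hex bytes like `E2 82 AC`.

F2 A2 B2 B8 F0 AC 8A AD E5 9B A9 E5 95 90 C8 8A F2 96 91 A1 F3 81 B1 8B

U+A2CB8: 4-byte form → F2 A2 B2 B8.
U+2C2AD: 4-byte form → F0 AC 8A AD.
U+56E9: 3-byte form → E5 9B A9.
U+5550: 3-byte form → E5 95 90.
U+020A: 2-byte form → C8 8A.
U+96461: 4-byte form → F2 96 91 A1.
U+C1C4B: 4-byte form → F3 81 B1 8B.
Concatenated (24 bytes): F2 A2 B2 B8 F0 AC 8A AD E5 9B A9 E5 95 90 C8 8A F2 96 91 A1 F3 81 B1 8B.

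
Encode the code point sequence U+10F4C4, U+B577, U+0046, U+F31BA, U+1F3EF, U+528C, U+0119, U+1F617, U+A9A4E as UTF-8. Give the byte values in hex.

F4 8F 93 84 EB 95 B7 46 F3 B3 86 BA F0 9F 8F AF E5 8A 8C C4 99 F0 9F 98 97 F2 A9 A9 8E

U+10F4C4: 4-byte form → F4 8F 93 84.
U+B577: 3-byte form → EB 95 B7.
U+0046: 1-byte form → 46.
U+F31BA: 4-byte form → F3 B3 86 BA.
U+1F3EF: 4-byte form → F0 9F 8F AF.
U+528C: 3-byte form → E5 8A 8C.
U+0119: 2-byte form → C4 99.
U+1F617: 4-byte form → F0 9F 98 97.
U+A9A4E: 4-byte form → F2 A9 A9 8E.
Concatenated (29 bytes): F4 8F 93 84 EB 95 B7 46 F3 B3 86 BA F0 9F 8F AF E5 8A 8C C4 99 F0 9F 98 97 F2 A9 A9 8E.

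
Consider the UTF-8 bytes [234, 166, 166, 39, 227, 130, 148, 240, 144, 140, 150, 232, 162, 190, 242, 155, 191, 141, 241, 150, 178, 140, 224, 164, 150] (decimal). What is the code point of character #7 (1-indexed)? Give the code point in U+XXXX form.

Offset 0: leading byte 0xEA = 11101010 → 3-byte char #1 = EA A6 A6.
Offset 3: leading byte 0x27 = 00100111 → 1-byte char #2 = 27.
Offset 4: leading byte 0xE3 = 11100011 → 3-byte char #3 = E3 82 94.
Offset 7: leading byte 0xF0 = 11110000 → 4-byte char #4 = F0 90 8C 96.
Offset 11: leading byte 0xE8 = 11101000 → 3-byte char #5 = E8 A2 BE.
Offset 14: leading byte 0xF2 = 11110010 → 4-byte char #6 = F2 9B BF 8D.
Offset 18: leading byte 0xF1 = 11110001 → 4-byte char #7 = F1 96 B2 8C.
Leading byte 0xF1 = 11110001 matches 11110xxx → 4-byte sequence.
Byte 1: 0xF1 = 11110001, payload 001 (3 bits).
Byte 2: 0x96 = 10010110 (10xxxxxx ✓), payload 010110.
Byte 3: 0xB2 = 10110010 (10xxxxxx ✓), payload 110010.
Byte 4: 0x8C = 10001100 (10xxxxxx ✓), payload 001100.
Concatenate: 001010110110010001100 = 0x56C8C (21 bits → U+56C8C).

U+56C8C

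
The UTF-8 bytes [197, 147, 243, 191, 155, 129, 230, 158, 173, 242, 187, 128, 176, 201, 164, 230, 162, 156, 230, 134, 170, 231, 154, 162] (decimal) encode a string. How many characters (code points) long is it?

8

Byte at offset 0: 0xC5 = 11000101 → 2-byte char (#1). Advance 2.
Byte at offset 2: 0xF3 = 11110011 → 4-byte char (#2). Advance 4.
Byte at offset 6: 0xE6 = 11100110 → 3-byte char (#3). Advance 3.
Byte at offset 9: 0xF2 = 11110010 → 4-byte char (#4). Advance 4.
Byte at offset 13: 0xC9 = 11001001 → 2-byte char (#5). Advance 2.
Byte at offset 15: 0xE6 = 11100110 → 3-byte char (#6). Advance 3.
Byte at offset 18: 0xE6 = 11100110 → 3-byte char (#7). Advance 3.
Byte at offset 21: 0xE7 = 11100111 → 3-byte char (#8). Advance 3.
Reached end at offset 24 after 8 code points.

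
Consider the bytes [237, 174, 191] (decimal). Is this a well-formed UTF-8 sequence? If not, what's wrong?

invalid (encodes a surrogate (U+D800–U+DFFF))

Structurally a 3-byte sequence; payload = 0xDBBF.
But 0xDBBF is in U+D800–U+DFFF, the surrogate range. Surrogates are not Unicode scalar values and are forbidden in UTF-8.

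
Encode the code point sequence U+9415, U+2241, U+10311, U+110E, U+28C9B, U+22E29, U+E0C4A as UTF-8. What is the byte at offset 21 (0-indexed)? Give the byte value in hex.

0xF3

U+9415 → 3-byte form E9 90 95 at offsets 0–2.
U+2241 → 3-byte form E2 89 81 at offsets 3–5.
U+10311 → 4-byte form F0 90 8C 91 at offsets 6–9.
U+110E → 3-byte form E1 84 8E at offsets 10–12.
U+28C9B → 4-byte form F0 A8 B2 9B at offsets 13–16.
U+22E29 → 4-byte form F0 A2 B8 A9 at offsets 17–20.
U+E0C4A → 4-byte form F3 A0 B1 8A at offsets 21–24.
Offset 21 falls in char 7's range; it's byte 1 of F3 A0 B1 8A = 0xF3.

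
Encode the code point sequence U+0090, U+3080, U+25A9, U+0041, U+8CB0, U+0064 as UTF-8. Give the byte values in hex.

C2 90 E3 82 80 E2 96 A9 41 E8 B2 B0 64

U+0090: 2-byte form → C2 90.
U+3080: 3-byte form → E3 82 80.
U+25A9: 3-byte form → E2 96 A9.
U+0041: 1-byte form → 41.
U+8CB0: 3-byte form → E8 B2 B0.
U+0064: 1-byte form → 64.
Concatenated (13 bytes): C2 90 E3 82 80 E2 96 A9 41 E8 B2 B0 64.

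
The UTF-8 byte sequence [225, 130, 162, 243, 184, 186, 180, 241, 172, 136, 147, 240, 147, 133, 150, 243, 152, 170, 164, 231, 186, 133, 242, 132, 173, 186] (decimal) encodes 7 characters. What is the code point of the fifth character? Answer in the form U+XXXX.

U+D8AA4

Offset 0: leading byte 0xE1 = 11100001 → 3-byte char #1 = E1 82 A2.
Offset 3: leading byte 0xF3 = 11110011 → 4-byte char #2 = F3 B8 BA B4.
Offset 7: leading byte 0xF1 = 11110001 → 4-byte char #3 = F1 AC 88 93.
Offset 11: leading byte 0xF0 = 11110000 → 4-byte char #4 = F0 93 85 96.
Offset 15: leading byte 0xF3 = 11110011 → 4-byte char #5 = F3 98 AA A4.
Leading byte 0xF3 = 11110011 matches 11110xxx → 4-byte sequence.
Byte 1: 0xF3 = 11110011, payload 011 (3 bits).
Byte 2: 0x98 = 10011000 (10xxxxxx ✓), payload 011000.
Byte 3: 0xAA = 10101010 (10xxxxxx ✓), payload 101010.
Byte 4: 0xA4 = 10100100 (10xxxxxx ✓), payload 100100.
Concatenate: 011011000101010100100 = 0xD8AA4 (21 bits → U+D8AA4).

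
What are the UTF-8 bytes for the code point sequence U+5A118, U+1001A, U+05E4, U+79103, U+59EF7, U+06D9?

U+5A118: 4-byte form → F1 9A 84 98.
U+1001A: 4-byte form → F0 90 80 9A.
U+05E4: 2-byte form → D7 A4.
U+79103: 4-byte form → F1 B9 84 83.
U+59EF7: 4-byte form → F1 99 BB B7.
U+06D9: 2-byte form → DB 99.
Concatenated (20 bytes): F1 9A 84 98 F0 90 80 9A D7 A4 F1 B9 84 83 F1 99 BB B7 DB 99.

F1 9A 84 98 F0 90 80 9A D7 A4 F1 B9 84 83 F1 99 BB B7 DB 99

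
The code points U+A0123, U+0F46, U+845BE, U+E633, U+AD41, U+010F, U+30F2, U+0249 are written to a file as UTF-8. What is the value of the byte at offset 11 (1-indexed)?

1-indexed offset 11 is 0-indexed offset 10.
U+A0123 → 4-byte form F2 A0 84 A3 at offsets 0–3.
U+0F46 → 3-byte form E0 BD 86 at offsets 4–6.
U+845BE → 4-byte form F2 84 96 BE at offsets 7–10.
Offset 10 falls in char 3's range; it's byte 4 of F2 84 96 BE = 0xBE.

0xBE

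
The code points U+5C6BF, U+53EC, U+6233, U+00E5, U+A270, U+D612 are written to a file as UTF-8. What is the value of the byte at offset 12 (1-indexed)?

0xA5

1-indexed offset 12 is 0-indexed offset 11.
U+5C6BF → 4-byte form F1 9C 9A BF at offsets 0–3.
U+53EC → 3-byte form E5 8F AC at offsets 4–6.
U+6233 → 3-byte form E6 88 B3 at offsets 7–9.
U+00E5 → 2-byte form C3 A5 at offsets 10–11.
Offset 11 falls in char 4's range; it's byte 2 of C3 A5 = 0xA5.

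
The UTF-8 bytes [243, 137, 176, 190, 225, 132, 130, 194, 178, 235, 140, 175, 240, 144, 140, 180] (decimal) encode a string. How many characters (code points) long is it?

Byte at offset 0: 0xF3 = 11110011 → 4-byte char (#1). Advance 4.
Byte at offset 4: 0xE1 = 11100001 → 3-byte char (#2). Advance 3.
Byte at offset 7: 0xC2 = 11000010 → 2-byte char (#3). Advance 2.
Byte at offset 9: 0xEB = 11101011 → 3-byte char (#4). Advance 3.
Byte at offset 12: 0xF0 = 11110000 → 4-byte char (#5). Advance 4.
Reached end at offset 16 after 5 code points.

5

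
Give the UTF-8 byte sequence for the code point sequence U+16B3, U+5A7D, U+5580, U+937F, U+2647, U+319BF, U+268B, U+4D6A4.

E1 9A B3 E5 A9 BD E5 96 80 E9 8D BF E2 99 87 F0 B1 A6 BF E2 9A 8B F1 8D 9A A4

U+16B3: 3-byte form → E1 9A B3.
U+5A7D: 3-byte form → E5 A9 BD.
U+5580: 3-byte form → E5 96 80.
U+937F: 3-byte form → E9 8D BF.
U+2647: 3-byte form → E2 99 87.
U+319BF: 4-byte form → F0 B1 A6 BF.
U+268B: 3-byte form → E2 9A 8B.
U+4D6A4: 4-byte form → F1 8D 9A A4.
Concatenated (26 bytes): E1 9A B3 E5 A9 BD E5 96 80 E9 8D BF E2 99 87 F0 B1 A6 BF E2 9A 8B F1 8D 9A A4.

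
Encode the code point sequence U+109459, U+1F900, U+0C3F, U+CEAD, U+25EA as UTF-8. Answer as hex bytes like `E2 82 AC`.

F4 89 91 99 F0 9F A4 80 E0 B0 BF EC BA AD E2 97 AA

U+109459: 4-byte form → F4 89 91 99.
U+1F900: 4-byte form → F0 9F A4 80.
U+0C3F: 3-byte form → E0 B0 BF.
U+CEAD: 3-byte form → EC BA AD.
U+25EA: 3-byte form → E2 97 AA.
Concatenated (17 bytes): F4 89 91 99 F0 9F A4 80 E0 B0 BF EC BA AD E2 97 AA.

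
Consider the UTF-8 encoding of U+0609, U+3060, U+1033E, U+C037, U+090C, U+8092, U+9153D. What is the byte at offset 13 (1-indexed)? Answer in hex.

0xE0

1-indexed offset 13 is 0-indexed offset 12.
U+0609 → 2-byte form D8 89 at offsets 0–1.
U+3060 → 3-byte form E3 81 A0 at offsets 2–4.
U+1033E → 4-byte form F0 90 8C BE at offsets 5–8.
U+C037 → 3-byte form EC 80 B7 at offsets 9–11.
U+090C → 3-byte form E0 A4 8C at offsets 12–14.
Offset 12 falls in char 5's range; it's byte 1 of E0 A4 8C = 0xE0.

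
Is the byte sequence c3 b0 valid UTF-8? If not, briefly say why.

Leading byte 0xC3 = 11000011 → 2-byte form.
Continuation bytes 0xB0=10110000 all match 10xxxxxx.
Decoded value 0xF0 is ≥ 0x80 (shortest form) and not a surrogate.

valid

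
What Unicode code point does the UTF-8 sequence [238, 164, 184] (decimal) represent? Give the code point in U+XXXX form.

Leading byte 0xEE = 11101110 matches 1110xxxx → 3-byte sequence.
Byte 1: 0xEE = 11101110, payload 1110 (4 bits).
Byte 2: 0xA4 = 10100100 (10xxxxxx ✓), payload 100100.
Byte 3: 0xB8 = 10111000 (10xxxxxx ✓), payload 111000.
Concatenate: 1110100100111000 = 0xE938 (16 bits → U+E938).

U+E938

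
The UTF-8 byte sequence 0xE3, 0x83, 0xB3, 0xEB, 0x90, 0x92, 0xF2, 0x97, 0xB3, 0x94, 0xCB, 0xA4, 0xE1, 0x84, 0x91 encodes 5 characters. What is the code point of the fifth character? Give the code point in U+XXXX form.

Offset 0: leading byte 0xE3 = 11100011 → 3-byte char #1 = E3 83 B3.
Offset 3: leading byte 0xEB = 11101011 → 3-byte char #2 = EB 90 92.
Offset 6: leading byte 0xF2 = 11110010 → 4-byte char #3 = F2 97 B3 94.
Offset 10: leading byte 0xCB = 11001011 → 2-byte char #4 = CB A4.
Offset 12: leading byte 0xE1 = 11100001 → 3-byte char #5 = E1 84 91.
Leading byte 0xE1 = 11100001 matches 1110xxxx → 3-byte sequence.
Byte 1: 0xE1 = 11100001, payload 0001 (4 bits).
Byte 2: 0x84 = 10000100 (10xxxxxx ✓), payload 000100.
Byte 3: 0x91 = 10010001 (10xxxxxx ✓), payload 010001.
Concatenate: 0001000100010001 = 0x1111 (16 bits → U+1111).

U+1111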